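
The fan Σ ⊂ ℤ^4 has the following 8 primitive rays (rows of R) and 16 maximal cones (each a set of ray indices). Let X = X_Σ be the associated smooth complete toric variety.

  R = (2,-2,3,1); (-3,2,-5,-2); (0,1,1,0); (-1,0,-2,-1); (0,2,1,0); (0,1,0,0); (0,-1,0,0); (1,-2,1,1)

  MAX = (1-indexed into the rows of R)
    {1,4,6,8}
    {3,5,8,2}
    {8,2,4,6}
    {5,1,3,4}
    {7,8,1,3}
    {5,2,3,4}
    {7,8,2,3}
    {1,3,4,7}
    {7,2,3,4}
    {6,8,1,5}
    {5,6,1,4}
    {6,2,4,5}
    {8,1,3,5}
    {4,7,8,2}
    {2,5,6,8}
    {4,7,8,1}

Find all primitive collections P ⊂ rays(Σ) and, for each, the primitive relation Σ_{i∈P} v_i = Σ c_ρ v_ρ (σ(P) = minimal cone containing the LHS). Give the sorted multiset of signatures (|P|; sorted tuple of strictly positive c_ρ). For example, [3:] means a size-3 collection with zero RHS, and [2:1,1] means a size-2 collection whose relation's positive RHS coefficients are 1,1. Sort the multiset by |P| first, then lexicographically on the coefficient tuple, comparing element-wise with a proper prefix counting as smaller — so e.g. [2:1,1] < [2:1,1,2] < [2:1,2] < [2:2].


Minimal non-faces — 6 found among 8 rays, 16 max cones:

  P = {6,7}:  v_{6} + v_{7} = 0 — sig = [2:]
  P = {1,2}:  v_{1} + v_{2} = v_{4} — sig = [2:1]
  P = {3,6}:  v_{3} + v_{6} = v_{5} — sig = [2:1]
  P = {5,7}:  v_{5} + v_{7} = v_{3} — sig = [2:1]
  P = {4,5,8}:  v_{4} + v_{5} + v_{8} = 0 — sig = [3:]
  P = {3,4,8}:  v_{3} + v_{4} + v_{8} = v_{7} — sig = [3:1]

Hence PRS(X_Σ) =
[[2:], [2:1], [2:1], [2:1], [3:], [3:1]]


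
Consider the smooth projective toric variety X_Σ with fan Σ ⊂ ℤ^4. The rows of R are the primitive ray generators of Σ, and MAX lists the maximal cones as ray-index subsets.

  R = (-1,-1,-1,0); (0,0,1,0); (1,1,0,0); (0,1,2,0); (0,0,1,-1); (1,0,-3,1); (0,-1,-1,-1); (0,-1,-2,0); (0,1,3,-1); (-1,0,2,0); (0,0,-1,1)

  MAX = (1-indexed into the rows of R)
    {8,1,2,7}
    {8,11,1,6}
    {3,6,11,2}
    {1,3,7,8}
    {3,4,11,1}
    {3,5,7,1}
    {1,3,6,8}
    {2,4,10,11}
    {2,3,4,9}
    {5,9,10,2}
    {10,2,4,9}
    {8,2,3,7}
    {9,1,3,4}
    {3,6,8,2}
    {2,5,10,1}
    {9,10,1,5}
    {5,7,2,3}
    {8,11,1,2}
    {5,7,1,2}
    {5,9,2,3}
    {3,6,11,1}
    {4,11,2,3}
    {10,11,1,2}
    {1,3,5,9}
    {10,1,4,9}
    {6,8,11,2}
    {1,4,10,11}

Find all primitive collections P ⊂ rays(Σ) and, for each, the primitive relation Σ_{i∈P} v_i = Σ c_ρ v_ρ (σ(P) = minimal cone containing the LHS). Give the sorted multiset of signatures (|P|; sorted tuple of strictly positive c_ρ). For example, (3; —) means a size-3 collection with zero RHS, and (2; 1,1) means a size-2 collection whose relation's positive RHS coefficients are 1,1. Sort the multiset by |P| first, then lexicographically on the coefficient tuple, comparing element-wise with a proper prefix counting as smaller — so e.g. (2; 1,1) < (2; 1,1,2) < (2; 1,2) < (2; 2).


Δ(Σ) — 11 vertices, 22 min non-faces:

  P={4,8}:  v_{4} + v_{8} = 0  so sig = (2; —)
  P={5,11}:  v_{5} + v_{11} = 0  so sig = (2; —)
  P={3,10}:  v_{3} + v_{10} = v_{4}  so sig = (2; 1)
  P={4,5}:  v_{4} + v_{5} = v_{9}  so sig = (2; 1)
  P={4,7}:  v_{4} + v_{7} = v_{5}  so sig = (2; 1)
  P={5,8}:  v_{5} + v_{8} = v_{7}  so sig = (2; 1)
  P={6,9}:  v_{6} + v_{9} = v_{3}  so sig = (2; 1)
  P={6,10}:  v_{6} + v_{10} = v_{11}  so sig = (2; 1)
  P={7,11}:  v_{7} + v_{11} = v_{8}  so sig = (2; 1)
  P={8,9}:  v_{8} + v_{9} = v_{5}  so sig = (2; 1)
  P={9,11}:  v_{9} + v_{11} = v_{4}  so sig = (2; 1)
  P={4,6}:  v_{4} + v_{6} = v_{3} + v_{11}  so sig = (2; 1,1)
  P={5,6}:  v_{5} + v_{6} = v_{3} + v_{8}  so sig = (2; 1,1)
  P={8,10}:  v_{8} + v_{10} = v_{1} + v_{2}  so sig = (2; 1,1)
  P={7,10}:  v_{7} + v_{10} = v_{1} + v_{2} + v_{5}  so sig = (2; 1,1,1)
  P={6,7}:  v_{6} + v_{7} = v_{3} + 2·v_{8}  so sig = (2; 1,2)
  P={7,9}:  v_{7} + v_{9} = 2·v_{5}  so sig = (2; 2)
  P={1,2,3}:  v_{1} + v_{2} + v_{3} = 0  so sig = (3; —)
  P={1,2,4}:  v_{1} + v_{2} + v_{4} = v_{10}  so sig = (3; 1)
  P={3,8,11}:  v_{3} + v_{8} + v_{11} = v_{6}  so sig = (3; 1)
  P={1,2,6}:  v_{1} + v_{2} + v_{6} = v_{8} + v_{11}  so sig = (3; 1,1)
  P={1,2,9}:  v_{1} + v_{2} + v_{9} = v_{5} + v_{10}  so sig = (3; 1,1)

Signatures (|P|; sorted positive RHS coefficients), sorted:
    (2; —)
    (2; —)
    (2; 1)
    (2; 1)
    (2; 1)
    (2; 1)
    (2; 1)
    (2; 1)
    (2; 1)
    (2; 1)
    (2; 1)
    (2; 1,1)
    (2; 1,1)
    (2; 1,1)
    (2; 1,1,1)
    (2; 1,2)
    (2; 2)
    (3; —)
    (3; 1)
    (3; 1)
    (3; 1,1)
    (3; 1,1)


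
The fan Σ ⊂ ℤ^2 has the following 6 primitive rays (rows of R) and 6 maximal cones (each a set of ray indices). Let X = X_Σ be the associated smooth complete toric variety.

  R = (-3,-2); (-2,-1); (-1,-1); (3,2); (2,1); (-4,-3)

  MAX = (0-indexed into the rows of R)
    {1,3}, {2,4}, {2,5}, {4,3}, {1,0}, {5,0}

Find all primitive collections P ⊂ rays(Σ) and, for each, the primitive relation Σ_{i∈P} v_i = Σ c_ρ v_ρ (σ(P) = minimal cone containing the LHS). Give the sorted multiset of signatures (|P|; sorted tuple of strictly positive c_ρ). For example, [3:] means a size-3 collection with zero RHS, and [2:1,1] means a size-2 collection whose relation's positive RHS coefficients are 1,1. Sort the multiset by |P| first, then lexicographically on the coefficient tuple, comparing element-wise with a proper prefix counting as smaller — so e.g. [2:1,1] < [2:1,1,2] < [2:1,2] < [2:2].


Minimal non-faces — 9 found among 6 rays, 6 max cones:

  P={0,3}:  v_{0} + v_{3} = 0 — sig = [2:]
  P={1,4}:  v_{1} + v_{4} = 0 — sig = [2:]
  P={0,2}:  v_{0} + v_{2} = v_{5} — sig = [2:1]
  P={0,4}:  v_{0} + v_{4} = v_{2} — sig = [2:1]
  P={1,2}:  v_{1} + v_{2} = v_{0} — sig = [2:1]
  P={2,3}:  v_{2} + v_{3} = v_{4} — sig = [2:1]
  P={3,5}:  v_{3} + v_{5} = v_{2} — sig = [2:1]
  P={1,5}:  v_{1} + v_{5} = 2·v_{0} — sig = [2:2]
  P={4,5}:  v_{4} + v_{5} = 2·v_{2} — sig = [2:2]

Sorted signature multiset PRS(X):
    [2:]
    [2:]
    [2:1]
    [2:1]
    [2:1]
    [2:1]
    [2:1]
    [2:2]
    [2:2]


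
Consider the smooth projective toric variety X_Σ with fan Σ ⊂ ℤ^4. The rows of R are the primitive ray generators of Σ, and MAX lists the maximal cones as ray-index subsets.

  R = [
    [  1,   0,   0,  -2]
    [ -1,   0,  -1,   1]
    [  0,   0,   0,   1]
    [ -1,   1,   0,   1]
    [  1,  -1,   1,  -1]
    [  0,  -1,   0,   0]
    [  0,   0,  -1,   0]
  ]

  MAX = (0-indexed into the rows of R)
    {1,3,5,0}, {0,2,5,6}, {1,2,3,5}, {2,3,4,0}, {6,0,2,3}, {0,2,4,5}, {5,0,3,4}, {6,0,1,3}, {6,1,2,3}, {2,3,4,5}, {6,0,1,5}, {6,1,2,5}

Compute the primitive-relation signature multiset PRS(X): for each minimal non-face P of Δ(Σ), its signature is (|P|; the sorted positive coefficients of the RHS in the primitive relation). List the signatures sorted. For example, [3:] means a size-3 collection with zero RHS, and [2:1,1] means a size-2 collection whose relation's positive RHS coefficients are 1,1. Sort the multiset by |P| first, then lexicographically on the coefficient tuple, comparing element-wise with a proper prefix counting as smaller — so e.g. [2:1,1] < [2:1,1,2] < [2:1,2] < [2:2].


Δ(Σ) — 7 vertices, 5 min non-faces:

  • {1,4}:  v_{1} + v_{4} = v_{5} ; sig = [2:1]
  • {4,6}:  v_{4} + v_{6} = v_{0} + v_{2} + v_{5} ; sig = [2:1,1,1]
  • {0,1,2}:  v_{0} + v_{1} + v_{2} = v_{6} ; sig = [3:1]
  • {3,5,6}:  v_{3} + v_{5} + v_{6} = v_{1} ; sig = [3:1]
  • {0,2,3,5}:  v_{0} + v_{2} + v_{3} + v_{5} = 0 ; sig = [4:]

Hence PRS(X_Σ) =
[[2:1], [2:1,1,1], [3:1], [3:1], [4:]]


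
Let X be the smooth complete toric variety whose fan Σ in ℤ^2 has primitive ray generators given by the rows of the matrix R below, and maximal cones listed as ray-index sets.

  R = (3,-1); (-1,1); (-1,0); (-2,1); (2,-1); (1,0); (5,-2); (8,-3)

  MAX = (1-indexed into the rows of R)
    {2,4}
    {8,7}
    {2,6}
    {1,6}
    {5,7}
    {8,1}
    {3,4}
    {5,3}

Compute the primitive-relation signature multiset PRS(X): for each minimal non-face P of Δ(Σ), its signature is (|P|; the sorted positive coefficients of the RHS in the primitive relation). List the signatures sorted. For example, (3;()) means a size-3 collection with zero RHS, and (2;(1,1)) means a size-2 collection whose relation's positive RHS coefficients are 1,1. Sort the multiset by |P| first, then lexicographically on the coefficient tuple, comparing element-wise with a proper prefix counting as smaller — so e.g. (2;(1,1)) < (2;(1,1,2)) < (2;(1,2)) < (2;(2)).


|primitive collections| = 20. Relations:

  • {3,6}:  v_{3} + v_{6} = 0  →  sig = (2;())
  • {4,5}:  v_{4} + v_{5} = 0  →  sig = (2;())
  • {1,3}:  v_{1} + v_{3} = v_{5}  →  sig = (2;(1))
  • {1,4}:  v_{1} + v_{4} = v_{6}  →  sig = (2;(1))
  • {1,5}:  v_{1} + v_{5} = v_{7}  →  sig = (2;(1))
  • {1,7}:  v_{1} + v_{7} = v_{8}  →  sig = (2;(1))
  • {2,3}:  v_{2} + v_{3} = v_{4}  →  sig = (2;(1))
  • {2,5}:  v_{2} + v_{5} = v_{6}  →  sig = (2;(1))
  • {4,6}:  v_{4} + v_{6} = v_{2}  →  sig = (2;(1))
  • {4,7}:  v_{4} + v_{7} = v_{1}  →  sig = (2;(1))
  • {5,6}:  v_{5} + v_{6} = v_{1}  →  sig = (2;(1))
  • {2,7}:  v_{2} + v_{7} = v_{1} + v_{6}  →  sig = (2;(1,1))
  • {3,8}:  v_{3} + v_{8} = v_{5} + v_{7}  →  sig = (2;(1,1))
  • {2,8}:  v_{2} + v_{8} = 2·v_{1} + v_{6}  →  sig = (2;(1,2))
  • {1,2}:  v_{1} + v_{2} = 2·v_{6}  →  sig = (2;(2))
  • {3,7}:  v_{3} + v_{7} = 2·v_{5}  →  sig = (2;(2))
  • {4,8}:  v_{4} + v_{8} = 2·v_{1}  →  sig = (2;(2))
  • {5,8}:  v_{5} + v_{8} = 2·v_{7}  →  sig = (2;(2))
  • {6,7}:  v_{6} + v_{7} = 2·v_{1}  →  sig = (2;(2))
  • {6,8}:  v_{6} + v_{8} = 3·v_{1}  →  sig = (2;(3))

Hence PRS(X_Σ) =
    |P|=2: 20 collections, coeffs (), (), (1), (1), (1), (1), (1), (1), (1), (1), (1), (1,1), (1,1), (1,2), (2), (2), (2), (2), (2), (3)


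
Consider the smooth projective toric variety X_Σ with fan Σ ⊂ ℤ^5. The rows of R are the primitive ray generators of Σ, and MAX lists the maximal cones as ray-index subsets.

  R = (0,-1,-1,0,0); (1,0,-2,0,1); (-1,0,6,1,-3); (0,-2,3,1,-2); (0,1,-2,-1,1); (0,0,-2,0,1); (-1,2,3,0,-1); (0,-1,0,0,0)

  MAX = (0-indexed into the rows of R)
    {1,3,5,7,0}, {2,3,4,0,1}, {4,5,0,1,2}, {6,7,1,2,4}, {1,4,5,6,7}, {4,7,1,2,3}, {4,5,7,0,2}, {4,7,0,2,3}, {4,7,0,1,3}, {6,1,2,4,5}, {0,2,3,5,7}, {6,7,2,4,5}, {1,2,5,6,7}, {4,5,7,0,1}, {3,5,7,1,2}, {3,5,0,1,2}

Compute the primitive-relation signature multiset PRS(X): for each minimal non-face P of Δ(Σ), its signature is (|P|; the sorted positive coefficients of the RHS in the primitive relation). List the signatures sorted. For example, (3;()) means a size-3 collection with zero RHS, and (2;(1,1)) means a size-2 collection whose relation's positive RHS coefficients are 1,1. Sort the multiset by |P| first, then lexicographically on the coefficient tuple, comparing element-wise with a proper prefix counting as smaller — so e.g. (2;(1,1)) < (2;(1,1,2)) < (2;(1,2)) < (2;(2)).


The 5 primitive collections of Σ (r=8, n=5):

  P={3,6}:  v_{3} + v_{6} = v_{2} ; sig = (2;(1))
  P={0,6}:  v_{0} + v_{6} = v_{2} + v_{4} + v_{5} ; sig = (2;(1,1,1))
  P={3,4,5}:  v_{3} + v_{4} + v_{5} = v_{0} ; sig = (3;(1))
  P={0,1,2,7}:  v_{0} + v_{1} + v_{2} + v_{7} = v_{3} ; sig = (4;(1))
  P={1,2,4,5,7}:  v_{1} + v_{2} + v_{4} + v_{5} + v_{7} = 0 ; sig = (5;())

Sorted signature multiset PRS(X):
    (2;(1))
    (2;(1,1,1))
    (3;(1))
    (4;(1))
    (5;())


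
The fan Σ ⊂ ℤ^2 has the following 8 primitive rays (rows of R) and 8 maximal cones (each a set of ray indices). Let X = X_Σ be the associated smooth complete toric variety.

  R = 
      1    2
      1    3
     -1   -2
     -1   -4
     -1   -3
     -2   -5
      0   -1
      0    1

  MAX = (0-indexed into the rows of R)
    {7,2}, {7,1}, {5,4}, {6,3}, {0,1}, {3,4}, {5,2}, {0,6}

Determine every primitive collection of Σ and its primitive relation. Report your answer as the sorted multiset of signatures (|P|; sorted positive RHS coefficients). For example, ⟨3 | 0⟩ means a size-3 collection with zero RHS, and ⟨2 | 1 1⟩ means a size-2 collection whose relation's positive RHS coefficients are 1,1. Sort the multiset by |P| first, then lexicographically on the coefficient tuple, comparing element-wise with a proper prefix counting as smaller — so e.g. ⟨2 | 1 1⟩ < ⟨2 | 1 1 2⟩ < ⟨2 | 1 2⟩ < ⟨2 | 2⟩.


Primitive collections (20):

  P = {0,2}:  v_{0} + v_{2} = 0 — sig = ⟨2 | 0⟩
  P = {1,4}:  v_{1} + v_{4} = 0 — sig = ⟨2 | 0⟩
  P = {6,7}:  v_{6} + v_{7} = 0 — sig = ⟨2 | 0⟩
  P = {0,4}:  v_{0} + v_{4} = v_{6} — sig = ⟨2 | 1⟩
  P = {0,5}:  v_{0} + v_{5} = v_{4} — sig = ⟨2 | 1⟩
  P = {0,7}:  v_{0} + v_{7} = v_{1} — sig = ⟨2 | 1⟩
  P = {1,2}:  v_{1} + v_{2} = v_{7} — sig = ⟨2 | 1⟩
  P = {1,3}:  v_{1} + v_{3} = v_{6} — sig = ⟨2 | 1⟩
  P = {1,5}:  v_{1} + v_{5} = v_{2} — sig = ⟨2 | 1⟩
  P = {1,6}:  v_{1} + v_{6} = v_{0} — sig = ⟨2 | 1⟩
  P = {2,4}:  v_{2} + v_{4} = v_{5} — sig = ⟨2 | 1⟩
  P = {2,6}:  v_{2} + v_{6} = v_{4} — sig = ⟨2 | 1⟩
  P = {3,7}:  v_{3} + v_{7} = v_{4} — sig = ⟨2 | 1⟩
  P = {4,6}:  v_{4} + v_{6} = v_{3} — sig = ⟨2 | 1⟩
  P = {4,7}:  v_{4} + v_{7} = v_{2} — sig = ⟨2 | 1⟩
  P = {0,3}:  v_{0} + v_{3} = 2·v_{6} — sig = ⟨2 | 2⟩
  P = {2,3}:  v_{2} + v_{3} = 2·v_{4} — sig = ⟨2 | 2⟩
  P = {5,6}:  v_{5} + v_{6} = 2·v_{4} — sig = ⟨2 | 2⟩
  P = {5,7}:  v_{5} + v_{7} = 2·v_{2} — sig = ⟨2 | 2⟩
  P = {3,5}:  v_{3} + v_{5} = 3·v_{4} — sig = ⟨2 | 3⟩

so the primitive-relation signature multiset is
{ ⟨2 | 0⟩ ×3,  ⟨2 | 1⟩ ×12,  ⟨2 | 2⟩ ×4,  ⟨2 | 3⟩ }


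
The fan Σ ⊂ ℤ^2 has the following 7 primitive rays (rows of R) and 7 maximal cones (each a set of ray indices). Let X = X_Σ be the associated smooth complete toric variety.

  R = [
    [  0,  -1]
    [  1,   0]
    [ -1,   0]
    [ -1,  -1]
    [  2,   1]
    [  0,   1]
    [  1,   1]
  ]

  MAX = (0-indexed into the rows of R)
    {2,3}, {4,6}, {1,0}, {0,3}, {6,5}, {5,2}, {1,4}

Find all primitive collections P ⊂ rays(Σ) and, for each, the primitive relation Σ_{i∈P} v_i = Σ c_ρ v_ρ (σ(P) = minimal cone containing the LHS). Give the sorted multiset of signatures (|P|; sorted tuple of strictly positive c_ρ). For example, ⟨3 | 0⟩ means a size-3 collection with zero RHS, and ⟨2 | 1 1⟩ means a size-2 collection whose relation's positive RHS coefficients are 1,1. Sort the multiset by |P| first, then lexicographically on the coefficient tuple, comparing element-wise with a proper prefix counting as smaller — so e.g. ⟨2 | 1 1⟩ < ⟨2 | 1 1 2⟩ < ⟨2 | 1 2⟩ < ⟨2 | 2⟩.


Σ has 14 primitive collections:

  • {0,5}:  v_{0} + v_{5} = 0  ⇒ sig = ⟨2 | 0⟩
  • {1,2}:  v_{1} + v_{2} = 0  ⇒ sig = ⟨2 | 0⟩
  • {3,6}:  v_{3} + v_{6} = 0  ⇒ sig = ⟨2 | 0⟩
  • {0,2}:  v_{0} + v_{2} = v_{3}  ⇒ sig = ⟨2 | 1⟩
  • {0,6}:  v_{0} + v_{6} = v_{1}  ⇒ sig = ⟨2 | 1⟩
  • {1,3}:  v_{1} + v_{3} = v_{0}  ⇒ sig = ⟨2 | 1⟩
  • {1,5}:  v_{1} + v_{5} = v_{6}  ⇒ sig = ⟨2 | 1⟩
  • {1,6}:  v_{1} + v_{6} = v_{4}  ⇒ sig = ⟨2 | 1⟩
  • {2,4}:  v_{2} + v_{4} = v_{6}  ⇒ sig = ⟨2 | 1⟩
  • {2,6}:  v_{2} + v_{6} = v_{5}  ⇒ sig = ⟨2 | 1⟩
  • {3,4}:  v_{3} + v_{4} = v_{1}  ⇒ sig = ⟨2 | 1⟩
  • {3,5}:  v_{3} + v_{5} = v_{2}  ⇒ sig = ⟨2 | 1⟩
  • {0,4}:  v_{0} + v_{4} = 2·v_{1}  ⇒ sig = ⟨2 | 2⟩
  • {4,5}:  v_{4} + v_{5} = 2·v_{6}  ⇒ sig = ⟨2 | 2⟩

so the primitive-relation signature multiset is
{ ⟨2 | 0⟩ ×3,  ⟨2 | 1⟩ ×9,  ⟨2 | 2⟩ ×2 }


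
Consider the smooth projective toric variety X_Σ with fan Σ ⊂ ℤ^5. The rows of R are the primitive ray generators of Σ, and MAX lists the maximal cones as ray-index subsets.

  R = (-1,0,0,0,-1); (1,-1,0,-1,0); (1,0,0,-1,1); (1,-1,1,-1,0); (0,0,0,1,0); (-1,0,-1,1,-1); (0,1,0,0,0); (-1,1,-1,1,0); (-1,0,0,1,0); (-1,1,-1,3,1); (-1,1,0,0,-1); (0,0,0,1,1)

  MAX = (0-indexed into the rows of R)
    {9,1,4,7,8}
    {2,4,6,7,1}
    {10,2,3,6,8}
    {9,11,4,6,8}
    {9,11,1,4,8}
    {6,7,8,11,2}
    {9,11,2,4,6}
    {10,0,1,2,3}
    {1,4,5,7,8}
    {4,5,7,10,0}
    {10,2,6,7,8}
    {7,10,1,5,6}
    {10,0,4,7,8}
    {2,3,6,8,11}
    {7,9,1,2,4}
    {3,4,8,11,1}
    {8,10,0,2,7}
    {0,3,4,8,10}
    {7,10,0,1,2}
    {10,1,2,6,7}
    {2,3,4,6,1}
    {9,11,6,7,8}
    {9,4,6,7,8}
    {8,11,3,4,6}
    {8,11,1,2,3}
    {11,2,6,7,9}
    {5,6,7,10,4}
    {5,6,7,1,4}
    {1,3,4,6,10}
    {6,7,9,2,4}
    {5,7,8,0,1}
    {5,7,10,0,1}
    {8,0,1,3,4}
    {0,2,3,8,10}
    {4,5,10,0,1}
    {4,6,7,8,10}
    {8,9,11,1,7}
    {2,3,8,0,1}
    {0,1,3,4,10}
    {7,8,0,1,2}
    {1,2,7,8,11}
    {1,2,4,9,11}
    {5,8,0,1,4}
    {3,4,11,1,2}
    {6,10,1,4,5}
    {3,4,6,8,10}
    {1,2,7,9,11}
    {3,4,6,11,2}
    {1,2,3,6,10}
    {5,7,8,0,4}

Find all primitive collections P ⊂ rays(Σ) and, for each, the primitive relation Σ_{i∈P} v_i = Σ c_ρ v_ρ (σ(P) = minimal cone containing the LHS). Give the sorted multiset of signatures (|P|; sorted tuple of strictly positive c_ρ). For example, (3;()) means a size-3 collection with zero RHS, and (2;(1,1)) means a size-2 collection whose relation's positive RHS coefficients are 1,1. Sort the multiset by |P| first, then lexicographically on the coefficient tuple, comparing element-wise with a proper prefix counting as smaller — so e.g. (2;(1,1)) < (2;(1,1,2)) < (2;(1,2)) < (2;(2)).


24 minimal non-faces of Δ(Σ) (on 12 rays):

  {3,7}:  v_{3} + v_{7} = 0 — sig = (2;())
  {0,6}:  v_{0} + v_{6} = v_{10} — sig = (2;(1))
  {0,11}:  v_{0} + v_{11} = v_{8} — sig = (2;(1))
  {2,5}:  v_{2} + v_{5} = v_{1} + v_{7} — sig = (2;(1,1))
  {3,9}:  v_{3} + v_{9} = v_{4} + v_{11} — sig = (2;(1,1))
  {10,11}:  v_{10} + v_{11} = v_{6} + v_{8} — sig = (2;(1,1))
  {0,9}:  v_{0} + v_{9} = v_{4} + v_{7} + v_{8} — sig = (2;(1,1,1))
  {3,5}:  v_{3} + v_{5} = v_{0} + v_{1} + v_{4} — sig = (2;(1,1,1))
  {5,11}:  v_{5} + v_{11} = v_{1} + v_{4} + v_{7} + v_{8} — sig = (2;(1,1,1,1))
  {9,10}:  v_{9} + v_{10} = v_{4} + v_{6} + v_{7} + v_{8} — sig = (2;(1,1,1,1))
  {5,9}:  v_{5} + v_{9} = v_{1} + 2·v_{4} + 2·v_{7} + v_{8} — sig = (2;(1,1,2,2))
  {0,2,4}:  v_{0} + v_{2} + v_{4} = 0 — sig = (3;())
  {1,6,8}:  v_{1} + v_{6} + v_{8} = 0 — sig = (3;())
  {1,8,10}:  v_{1} + v_{8} + v_{10} = v_{0} — sig = (3;(1))
  {2,4,8}:  v_{2} + v_{4} + v_{8} = v_{11} — sig = (3;(1))
  {2,4,10}:  v_{2} + v_{4} + v_{10} = v_{6} — sig = (3;(1))
  {4,7,11}:  v_{4} + v_{7} + v_{11} = v_{9} — sig = (3;(1))
  {1,6,11}:  v_{1} + v_{6} + v_{11} = v_{2} + v_{4} — sig = (3;(1,1))
  {5,6,8}:  v_{5} + v_{6} + v_{8} = v_{0} + v_{4} + v_{7} — sig = (3;(1,1,1))
  {1,6,9}:  v_{1} + v_{6} + v_{9} = v_{2} + 2·v_{4} + v_{7} — sig = (3;(1,1,2))
  {5,8,10}:  v_{5} + v_{8} + v_{10} = 2·v_{0} + v_{4} + v_{7} — sig = (3;(1,1,2))
  {2,8,9}:  v_{2} + v_{8} + v_{9} = v_{7} + 2·v_{11} — sig = (3;(1,2))
  {0,1,4,7}:  v_{0} + v_{1} + v_{4} + v_{7} = v_{5} — sig = (4;(1))
  {1,4,7,10}:  v_{1} + v_{4} + v_{7} + v_{10} = v_{5} + v_{6} — sig = (4;(1,1))

Signatures (|P|; sorted positive RHS coefficients), sorted:
{ (2;()),  (2;(1)) ×2,  (2;(1,1)) ×3,  (2;(1,1,1)) ×2,  (2;(1,1,1,1)) ×2,  (2;(1,1,2,2)),  (3;()) ×2,  (3;(1)) ×4,  (3;(1,1)),  (3;(1,1,1)),  (3;(1,1,2)) ×2,  (3;(1,2)),  (4;(1)),  (4;(1,1)) }


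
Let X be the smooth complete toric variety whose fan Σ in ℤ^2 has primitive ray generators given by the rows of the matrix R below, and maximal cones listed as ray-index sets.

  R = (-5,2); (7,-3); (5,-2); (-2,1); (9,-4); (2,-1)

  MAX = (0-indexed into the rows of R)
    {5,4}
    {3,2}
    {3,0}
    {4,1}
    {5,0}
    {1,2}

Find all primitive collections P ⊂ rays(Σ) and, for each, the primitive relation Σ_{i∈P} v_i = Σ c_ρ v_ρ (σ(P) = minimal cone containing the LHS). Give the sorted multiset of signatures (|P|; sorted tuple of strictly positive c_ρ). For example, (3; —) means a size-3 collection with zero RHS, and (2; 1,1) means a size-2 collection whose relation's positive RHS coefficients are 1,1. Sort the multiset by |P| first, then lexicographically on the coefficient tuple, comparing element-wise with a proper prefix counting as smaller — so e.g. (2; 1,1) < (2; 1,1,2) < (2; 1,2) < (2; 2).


9 collections generate NE(X_Σ); each relation:

  • {0,2}:  v_{0} + v_{2} = 0 ; sig = (2; —)
  • {3,5}:  v_{3} + v_{5} = 0 ; sig = (2; —)
  • {0,1}:  v_{0} + v_{1} = v_{5} ; sig = (2; 1)
  • {1,3}:  v_{1} + v_{3} = v_{2} ; sig = (2; 1)
  • {1,5}:  v_{1} + v_{5} = v_{4} ; sig = (2; 1)
  • {2,5}:  v_{2} + v_{5} = v_{1} ; sig = (2; 1)
  • {3,4}:  v_{3} + v_{4} = v_{1} ; sig = (2; 1)
  • {0,4}:  v_{0} + v_{4} = 2·v_{5} ; sig = (2; 2)
  • {2,4}:  v_{2} + v_{4} = 2·v_{1} ; sig = (2; 2)

so the primitive-relation signature multiset is
{ (2; —) ×2,  (2; 1) ×5,  (2; 2) ×2 }


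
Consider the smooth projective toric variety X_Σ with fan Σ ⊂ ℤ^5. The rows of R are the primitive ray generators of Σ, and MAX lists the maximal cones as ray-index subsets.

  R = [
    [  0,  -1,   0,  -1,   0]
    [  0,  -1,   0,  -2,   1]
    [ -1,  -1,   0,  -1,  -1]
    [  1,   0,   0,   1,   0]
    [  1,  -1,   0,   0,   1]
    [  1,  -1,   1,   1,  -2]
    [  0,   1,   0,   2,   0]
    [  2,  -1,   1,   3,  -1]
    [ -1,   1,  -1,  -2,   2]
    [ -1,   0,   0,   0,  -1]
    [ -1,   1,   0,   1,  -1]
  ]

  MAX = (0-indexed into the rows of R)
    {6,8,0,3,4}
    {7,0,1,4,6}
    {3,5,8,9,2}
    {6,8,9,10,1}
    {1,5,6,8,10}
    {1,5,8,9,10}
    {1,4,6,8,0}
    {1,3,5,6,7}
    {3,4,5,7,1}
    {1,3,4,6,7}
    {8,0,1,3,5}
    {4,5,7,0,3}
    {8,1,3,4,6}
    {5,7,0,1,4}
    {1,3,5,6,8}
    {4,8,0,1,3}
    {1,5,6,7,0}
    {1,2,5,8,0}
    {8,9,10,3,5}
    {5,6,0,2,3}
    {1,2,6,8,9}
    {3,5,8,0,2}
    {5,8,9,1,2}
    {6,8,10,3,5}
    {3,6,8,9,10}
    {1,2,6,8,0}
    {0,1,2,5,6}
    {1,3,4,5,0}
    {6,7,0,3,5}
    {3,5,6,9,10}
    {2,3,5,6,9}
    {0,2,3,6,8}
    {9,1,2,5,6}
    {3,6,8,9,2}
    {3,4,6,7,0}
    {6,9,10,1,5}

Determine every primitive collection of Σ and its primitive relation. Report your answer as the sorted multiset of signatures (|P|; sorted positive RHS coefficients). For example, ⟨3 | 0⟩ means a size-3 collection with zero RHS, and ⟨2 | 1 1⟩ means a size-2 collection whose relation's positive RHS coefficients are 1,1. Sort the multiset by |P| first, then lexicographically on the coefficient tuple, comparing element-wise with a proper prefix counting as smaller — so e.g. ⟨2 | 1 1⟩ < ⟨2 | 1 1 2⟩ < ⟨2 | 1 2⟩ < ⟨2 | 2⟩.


The 20 primitive collections of Σ (r=11, n=5):

  P = {0,9}:  v_{0} + v_{9} = v_{2}  ⇒ sig = ⟨2 | 1⟩
  P = {0,10}:  v_{0} + v_{10} = v_{9}  ⇒ sig = ⟨2 | 1⟩
  P = {4,10}:  v_{4} + v_{10} = v_{0} + v_{6}  ⇒ sig = ⟨2 | 1 1⟩
  P = {7,8}:  v_{7} + v_{8} = v_{1} + v_{3} + v_{6}  ⇒ sig = ⟨2 | 1 1 1⟩
  P = {7,10}:  v_{7} + v_{10} = v_{0} + v_{5} + 2·v_{6}  ⇒ sig = ⟨2 | 1 1 2⟩
  P = {4,9}:  v_{4} + v_{9} = 2·v_{0} + v_{6}  ⇒ sig = ⟨2 | 1 2⟩
  P = {7,9}:  v_{7} + v_{9} = 2·v_{0} + v_{5} + 2·v_{6}  ⇒ sig = ⟨2 | 1 2 2⟩
  P = {2,7}:  v_{2} + v_{7} = 3·v_{0} + v_{5} + 2·v_{6}  ⇒ sig = ⟨2 | 1 2 3⟩
  P = {2,4}:  v_{2} + v_{4} = 3·v_{0} + v_{6}  ⇒ sig = ⟨2 | 1 3⟩
  P = {2,10}:  v_{2} + v_{10} = 2·v_{9}  ⇒ sig = ⟨2 | 2⟩
  P = {1,3,10}:  v_{1} + v_{3} + v_{10} = 0  ⇒ sig = ⟨3 | 0⟩
  P = {1,3,9}:  v_{1} + v_{3} + v_{9} = v_{0}  ⇒ sig = ⟨3 | 1⟩
  P = {4,5,6}:  v_{4} + v_{5} + v_{6} = v_{7}  ⇒ sig = ⟨3 | 1⟩
  P = {4,5,8}:  v_{4} + v_{5} + v_{8} = v_{1} + v_{3}  ⇒ sig = ⟨3 | 1 1⟩
  P = {1,2,3}:  v_{1} + v_{2} + v_{3} = 2·v_{0}  ⇒ sig = ⟨3 | 2⟩
  P = {0,5,6,8}:  v_{0} + v_{5} + v_{6} + v_{8} = 0  ⇒ sig = ⟨4 | 0⟩
  P = {0,1,3,6}:  v_{0} + v_{1} + v_{3} + v_{6} = v_{4}  ⇒ sig = ⟨4 | 1⟩
  P = {2,5,6,8}:  v_{2} + v_{5} + v_{6} + v_{8} = v_{9}  ⇒ sig = ⟨4 | 1⟩
  P = {5,6,8,9}:  v_{5} + v_{6} + v_{8} + v_{9} = v_{10}  ⇒ sig = ⟨4 | 1⟩
  P = {0,1,3,7}:  v_{0} + v_{1} + v_{3} + v_{7} = 2·v_{4} + v_{5}  ⇒ sig = ⟨4 | 1 2⟩

Signatures (|P|; sorted positive RHS coefficients), sorted:
{ ⟨2 | 1⟩ ×2,  ⟨2 | 1 1⟩,  ⟨2 | 1 1 1⟩,  ⟨2 | 1 1 2⟩,  ⟨2 | 1 2⟩,  ⟨2 | 1 2 2⟩,  ⟨2 | 1 2 3⟩,  ⟨2 | 1 3⟩,  ⟨2 | 2⟩,  ⟨3 | 0⟩,  ⟨3 | 1⟩ ×2,  ⟨3 | 1 1⟩,  ⟨3 | 2⟩,  ⟨4 | 0⟩,  ⟨4 | 1⟩ ×3,  ⟨4 | 1 2⟩ }


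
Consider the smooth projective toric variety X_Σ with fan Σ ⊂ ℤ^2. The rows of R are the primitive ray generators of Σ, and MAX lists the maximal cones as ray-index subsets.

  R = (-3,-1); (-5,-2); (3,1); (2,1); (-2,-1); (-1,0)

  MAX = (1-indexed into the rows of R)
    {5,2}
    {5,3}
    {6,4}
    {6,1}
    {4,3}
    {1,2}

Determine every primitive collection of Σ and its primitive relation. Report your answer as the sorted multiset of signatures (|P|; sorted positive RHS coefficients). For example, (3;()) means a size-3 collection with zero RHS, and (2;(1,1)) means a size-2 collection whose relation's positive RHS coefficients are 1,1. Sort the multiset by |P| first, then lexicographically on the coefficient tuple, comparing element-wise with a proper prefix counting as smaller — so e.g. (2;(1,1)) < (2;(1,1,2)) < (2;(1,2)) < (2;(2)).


Minimal non-faces — 9 found among 6 rays, 6 max cones:

  {1,3}:  v_{1} + v_{3} = 0 — sig = (2;())
  {4,5}:  v_{4} + v_{5} = 0 — sig = (2;())
  {1,4}:  v_{1} + v_{4} = v_{6} — sig = (2;(1))
  {1,5}:  v_{1} + v_{5} = v_{2} — sig = (2;(1))
  {2,3}:  v_{2} + v_{3} = v_{5} — sig = (2;(1))
  {2,4}:  v_{2} + v_{4} = v_{1} — sig = (2;(1))
  {3,6}:  v_{3} + v_{6} = v_{4} — sig = (2;(1))
  {5,6}:  v_{5} + v_{6} = v_{1} — sig = (2;(1))
  {2,6}:  v_{2} + v_{6} = 2·v_{1} — sig = (2;(2))

so the primitive-relation signature multiset is
    |P|=2: 9 collections, coeffs (), (), (1), (1), (1), (1), (1), (1), (2)


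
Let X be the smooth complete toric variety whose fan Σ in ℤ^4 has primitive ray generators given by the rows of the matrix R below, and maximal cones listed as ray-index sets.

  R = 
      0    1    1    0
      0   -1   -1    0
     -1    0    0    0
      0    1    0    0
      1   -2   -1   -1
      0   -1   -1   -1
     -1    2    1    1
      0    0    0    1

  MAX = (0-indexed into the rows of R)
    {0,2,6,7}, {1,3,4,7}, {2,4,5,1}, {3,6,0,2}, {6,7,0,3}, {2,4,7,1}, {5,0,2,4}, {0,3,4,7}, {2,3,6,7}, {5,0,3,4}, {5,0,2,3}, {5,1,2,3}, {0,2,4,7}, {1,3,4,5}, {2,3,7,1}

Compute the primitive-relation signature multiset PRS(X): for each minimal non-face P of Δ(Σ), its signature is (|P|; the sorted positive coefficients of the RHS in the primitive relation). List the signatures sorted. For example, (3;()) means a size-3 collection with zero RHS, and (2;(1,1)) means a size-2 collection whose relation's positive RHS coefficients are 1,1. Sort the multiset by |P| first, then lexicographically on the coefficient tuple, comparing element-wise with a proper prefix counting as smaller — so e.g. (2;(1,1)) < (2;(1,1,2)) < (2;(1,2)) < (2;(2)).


|primitive collections| = 7. Relations:

  {0,1}:  v_{0} + v_{1} = 0  →  sig = (2;())
  {4,6}:  v_{4} + v_{6} = 0  →  sig = (2;())
  {5,7}:  v_{5} + v_{7} = v_{1}  →  sig = (2;(1))
  {5,6}:  v_{5} + v_{6} = v_{2} + v_{3}  →  sig = (2;(1,1))
  {1,6}:  v_{1} + v_{6} = v_{2} + v_{3} + v_{7}  →  sig = (2;(1,1,1))
  {2,3,4}:  v_{2} + v_{3} + v_{4} = v_{5}  →  sig = (3;(1))
  {0,2,3,7}:  v_{0} + v_{2} + v_{3} + v_{7} = v_{6}  →  sig = (4;(1))

Sorted signature multiset PRS(X):
[(2;()), (2;()), (2;(1)), (2;(1,1)), (2;(1,1,1)), (3;(1)), (4;(1))]


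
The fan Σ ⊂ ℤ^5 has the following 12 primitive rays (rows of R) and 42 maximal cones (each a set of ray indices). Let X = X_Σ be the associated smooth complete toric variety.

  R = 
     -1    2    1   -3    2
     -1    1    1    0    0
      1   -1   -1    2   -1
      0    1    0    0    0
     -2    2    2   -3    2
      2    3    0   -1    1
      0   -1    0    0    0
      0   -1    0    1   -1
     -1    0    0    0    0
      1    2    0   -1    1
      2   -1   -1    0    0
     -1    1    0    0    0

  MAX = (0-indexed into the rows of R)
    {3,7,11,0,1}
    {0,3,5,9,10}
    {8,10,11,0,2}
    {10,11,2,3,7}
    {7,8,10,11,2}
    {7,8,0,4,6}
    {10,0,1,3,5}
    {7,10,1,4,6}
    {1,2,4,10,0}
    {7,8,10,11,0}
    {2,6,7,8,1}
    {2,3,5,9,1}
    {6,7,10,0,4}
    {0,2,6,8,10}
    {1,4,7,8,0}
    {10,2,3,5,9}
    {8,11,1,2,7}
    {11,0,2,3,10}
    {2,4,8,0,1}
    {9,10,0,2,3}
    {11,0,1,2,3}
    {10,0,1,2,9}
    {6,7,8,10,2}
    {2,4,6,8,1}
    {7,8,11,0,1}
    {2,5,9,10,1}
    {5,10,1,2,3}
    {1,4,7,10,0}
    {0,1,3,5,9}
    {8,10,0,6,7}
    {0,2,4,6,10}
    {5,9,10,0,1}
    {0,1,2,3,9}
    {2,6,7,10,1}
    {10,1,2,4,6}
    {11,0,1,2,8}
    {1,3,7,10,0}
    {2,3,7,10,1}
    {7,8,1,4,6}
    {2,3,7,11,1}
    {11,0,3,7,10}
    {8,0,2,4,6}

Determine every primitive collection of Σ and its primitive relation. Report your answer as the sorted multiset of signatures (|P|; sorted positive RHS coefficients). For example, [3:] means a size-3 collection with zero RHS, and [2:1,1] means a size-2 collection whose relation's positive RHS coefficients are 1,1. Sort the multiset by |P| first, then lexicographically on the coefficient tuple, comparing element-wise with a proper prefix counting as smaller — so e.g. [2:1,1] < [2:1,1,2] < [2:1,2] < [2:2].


Σ has 24 primitive collections:

  P = {3,6}:  v_{3} + v_{6} = 0  ⟹  sig = [2:]
  P = {3,8}:  v_{3} + v_{8} = v_{11}  ⟹  sig = [2:1]
  P = {6,11}:  v_{6} + v_{11} = v_{8}  ⟹  sig = [2:1]
  P = {3,4}:  v_{3} + v_{4} = v_{0} + v_{1}  ⟹  sig = [2:1,1]
  P = {5,8}:  v_{5} + v_{8} = v_{3} + v_{9}  ⟹  sig = [2:1,1]
  P = {4,11}:  v_{4} + v_{11} = v_{0} + v_{1} + v_{8}  ⟹  sig = [2:1,1,1]
  P = {5,6}:  v_{5} + v_{6} = v_{1} + v_{9} + v_{10}  ⟹  sig = [2:1,1,1]
  P = {7,9}:  v_{7} + v_{9} = v_{1} + v_{3} + v_{10}  ⟹  sig = [2:1,1,1]
  P = {8,9}:  v_{8} + v_{9} = v_{0} + v_{2} + v_{3}  ⟹  sig = [2:1,1,1]
  P = {6,9}:  v_{6} + v_{9} = v_{0} + v_{1} + v_{2} + v_{10}  ⟹  sig = [2:1,1,1,1]
  P = {4,5}:  v_{4} + v_{5} = v_{0} + 2·v_{1} + v_{9} + v_{10}  ⟹  sig = [2:1,1,1,2]
  P = {9,11}:  v_{9} + v_{11} = v_{0} + v_{2} + 2·v_{3}  ⟹  sig = [2:1,1,2]
  P = {4,9}:  v_{4} + v_{9} = 2·v_{0} + 2·v_{1} + v_{2} + v_{10}  ⟹  sig = [2:1,1,2,2]
  P = {5,11}:  v_{5} + v_{11} = 2·v_{3} + v_{9}  ⟹  sig = [2:1,2]
  P = {5,7}:  v_{5} + v_{7} = 2·v_{1} + 2·v_{3} + 2·v_{10}  ⟹  sig = [2:2,2,2]
  P = {0,2,7}:  v_{0} + v_{2} + v_{7} = 0  ⟹  sig = [3:]
  P = {1,8,10}:  v_{1} + v_{8} + v_{10} = 0  ⟹  sig = [3:]
  P = {0,1,6}:  v_{0} + v_{1} + v_{6} = v_{4}  ⟹  sig = [3:1]
  P = {1,10,11}:  v_{1} + v_{10} + v_{11} = v_{3}  ⟹  sig = [3:1]
  P = {2,4,7}:  v_{2} + v_{4} + v_{7} = v_{1} + v_{6}  ⟹  sig = [3:1,1]
  P = {4,8,10}:  v_{4} + v_{8} + v_{10} = v_{0} + v_{6}  ⟹  sig = [3:1,1]
  P = {0,2,5}:  v_{0} + v_{2} + v_{5} = 2·v_{9}  ⟹  sig = [3:2]
  P = {1,3,9,10}:  v_{1} + v_{3} + v_{9} + v_{10} = v_{5}  ⟹  sig = [4:1]
  P = {0,1,2,3,10}:  v_{0} + v_{1} + v_{2} + v_{3} + v_{10} = v_{9}  ⟹  sig = [5:1]

Hence PRS(X_Σ) =
{ [2:],  [2:1] ×2,  [2:1,1] ×2,  [2:1,1,1] ×4,  [2:1,1,1,1],  [2:1,1,1,2],  [2:1,1,2],  [2:1,1,2,2],  [2:1,2],  [2:2,2,2],  [3:] ×2,  [3:1] ×2,  [3:1,1] ×2,  [3:2],  [4:1],  [5:1] }


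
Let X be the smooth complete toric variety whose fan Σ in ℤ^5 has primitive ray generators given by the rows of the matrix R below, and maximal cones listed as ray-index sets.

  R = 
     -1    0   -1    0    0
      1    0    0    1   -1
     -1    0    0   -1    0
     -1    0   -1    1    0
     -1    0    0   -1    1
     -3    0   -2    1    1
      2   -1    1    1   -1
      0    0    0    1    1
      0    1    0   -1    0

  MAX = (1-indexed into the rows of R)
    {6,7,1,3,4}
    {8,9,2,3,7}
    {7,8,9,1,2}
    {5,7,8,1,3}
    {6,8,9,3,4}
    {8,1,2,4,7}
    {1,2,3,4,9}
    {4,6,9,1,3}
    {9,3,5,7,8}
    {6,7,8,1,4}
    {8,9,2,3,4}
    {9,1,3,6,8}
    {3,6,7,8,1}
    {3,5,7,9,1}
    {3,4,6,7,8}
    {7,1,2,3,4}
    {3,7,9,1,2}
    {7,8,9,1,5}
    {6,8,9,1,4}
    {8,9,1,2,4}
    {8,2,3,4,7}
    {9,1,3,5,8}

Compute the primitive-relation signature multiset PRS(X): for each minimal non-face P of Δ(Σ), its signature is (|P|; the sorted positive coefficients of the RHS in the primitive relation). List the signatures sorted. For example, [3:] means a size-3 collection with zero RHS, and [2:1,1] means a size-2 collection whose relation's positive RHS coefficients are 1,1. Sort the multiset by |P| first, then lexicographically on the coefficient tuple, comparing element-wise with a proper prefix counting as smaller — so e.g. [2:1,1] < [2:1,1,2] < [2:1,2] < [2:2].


Δ(Σ) — 9 vertices, 9 min non-faces:

  • {2,5}:  v_{2} + v_{5} = 0  so sig = [2:]
  • {4,5}:  v_{4} + v_{5} = v_{1} + v_{3} + v_{8}  so sig = [2:1,1,1]
  • {2,6}:  v_{2} + v_{6} = 2·v_{4}  so sig = [2:2]
  • {5,6}:  v_{5} + v_{6} = 2·v_{1} + 2·v_{3} + 2·v_{8}  so sig = [2:2,2,2]
  • {4,7,9}:  v_{4} + v_{7} + v_{9} = v_{2}  so sig = [3:1]
  • {6,7,9}:  v_{6} + v_{7} + v_{9} = v_{4}  so sig = [3:1]
  • {1,2,3,8}:  v_{1} + v_{2} + v_{3} + v_{8} = v_{4}  so sig = [4:1]
  • {1,3,4,8}:  v_{1} + v_{3} + v_{4} + v_{8} = v_{6}  so sig = [4:1]
  • {1,3,7,8,9}:  v_{1} + v_{3} + v_{7} + v_{8} + v_{9} = 0  so sig = [5:]

so the primitive-relation signature multiset is
[[2:], [2:1,1,1], [2:2], [2:2,2,2], [3:1], [3:1], [4:1], [4:1], [5:]]


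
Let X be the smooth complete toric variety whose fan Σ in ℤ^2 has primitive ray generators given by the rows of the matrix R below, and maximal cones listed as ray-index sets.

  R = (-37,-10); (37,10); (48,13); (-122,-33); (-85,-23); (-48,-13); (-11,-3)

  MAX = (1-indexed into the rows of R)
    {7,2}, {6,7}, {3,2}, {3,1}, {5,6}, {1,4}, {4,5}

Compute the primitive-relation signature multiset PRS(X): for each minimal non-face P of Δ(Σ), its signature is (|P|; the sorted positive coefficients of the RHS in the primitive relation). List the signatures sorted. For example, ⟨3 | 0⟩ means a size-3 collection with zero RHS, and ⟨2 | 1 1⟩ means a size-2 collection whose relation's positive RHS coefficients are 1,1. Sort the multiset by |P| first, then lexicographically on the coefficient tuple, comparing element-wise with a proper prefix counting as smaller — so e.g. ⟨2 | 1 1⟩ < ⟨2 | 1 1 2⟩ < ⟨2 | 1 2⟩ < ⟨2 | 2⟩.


Σ has 14 primitive collections:

  {1,2}:  v_{1} + v_{2} = 0  →  sig = ⟨2 | 0⟩
  {3,6}:  v_{3} + v_{6} = 0  →  sig = ⟨2 | 0⟩
  {1,5}:  v_{1} + v_{5} = v_{4}  →  sig = ⟨2 | 1⟩
  {1,6}:  v_{1} + v_{6} = v_{5}  →  sig = ⟨2 | 1⟩
  {1,7}:  v_{1} + v_{7} = v_{6}  →  sig = ⟨2 | 1⟩
  {2,4}:  v_{2} + v_{4} = v_{5}  →  sig = ⟨2 | 1⟩
  {2,5}:  v_{2} + v_{5} = v_{6}  →  sig = ⟨2 | 1⟩
  {2,6}:  v_{2} + v_{6} = v_{7}  →  sig = ⟨2 | 1⟩
  {3,5}:  v_{3} + v_{5} = v_{1}  →  sig = ⟨2 | 1⟩
  {3,7}:  v_{3} + v_{7} = v_{2}  →  sig = ⟨2 | 1⟩
  {4,7}:  v_{4} + v_{7} = v_{5} + v_{6}  →  sig = ⟨2 | 1 1⟩
  {3,4}:  v_{3} + v_{4} = 2·v_{1}  →  sig = ⟨2 | 2⟩
  {4,6}:  v_{4} + v_{6} = 2·v_{5}  →  sig = ⟨2 | 2⟩
  {5,7}:  v_{5} + v_{7} = 2·v_{6}  →  sig = ⟨2 | 2⟩

Hence PRS(X_Σ) =
{ ⟨2 | 0⟩ ×2,  ⟨2 | 1⟩ ×8,  ⟨2 | 1 1⟩,  ⟨2 | 2⟩ ×3 }


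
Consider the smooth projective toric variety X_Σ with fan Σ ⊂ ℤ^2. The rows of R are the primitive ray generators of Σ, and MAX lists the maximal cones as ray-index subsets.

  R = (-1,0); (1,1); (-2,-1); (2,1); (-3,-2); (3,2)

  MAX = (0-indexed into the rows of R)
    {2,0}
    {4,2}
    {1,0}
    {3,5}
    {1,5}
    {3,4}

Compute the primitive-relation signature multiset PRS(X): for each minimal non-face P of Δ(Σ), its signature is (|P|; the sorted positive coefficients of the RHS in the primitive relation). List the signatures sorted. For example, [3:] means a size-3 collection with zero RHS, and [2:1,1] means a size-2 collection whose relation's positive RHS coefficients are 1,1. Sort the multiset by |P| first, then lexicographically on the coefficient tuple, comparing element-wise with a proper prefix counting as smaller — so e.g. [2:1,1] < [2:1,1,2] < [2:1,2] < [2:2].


|primitive collections| = 9. Relations:

  {2,3}:  v_{2} + v_{3} = 0  →  sig = [2:]
  {4,5}:  v_{4} + v_{5} = 0  →  sig = [2:]
  {0,3}:  v_{0} + v_{3} = v_{1}  →  sig = [2:1]
  {1,2}:  v_{1} + v_{2} = v_{0}  →  sig = [2:1]
  {1,3}:  v_{1} + v_{3} = v_{5}  →  sig = [2:1]
  {1,4}:  v_{1} + v_{4} = v_{2}  →  sig = [2:1]
  {2,5}:  v_{2} + v_{5} = v_{1}  →  sig = [2:1]
  {0,4}:  v_{0} + v_{4} = 2·v_{2}  →  sig = [2:2]
  {0,5}:  v_{0} + v_{5} = 2·v_{1}  →  sig = [2:2]

Sorted signature multiset PRS(X):
[[2:], [2:], [2:1], [2:1], [2:1], [2:1], [2:1], [2:2], [2:2]]


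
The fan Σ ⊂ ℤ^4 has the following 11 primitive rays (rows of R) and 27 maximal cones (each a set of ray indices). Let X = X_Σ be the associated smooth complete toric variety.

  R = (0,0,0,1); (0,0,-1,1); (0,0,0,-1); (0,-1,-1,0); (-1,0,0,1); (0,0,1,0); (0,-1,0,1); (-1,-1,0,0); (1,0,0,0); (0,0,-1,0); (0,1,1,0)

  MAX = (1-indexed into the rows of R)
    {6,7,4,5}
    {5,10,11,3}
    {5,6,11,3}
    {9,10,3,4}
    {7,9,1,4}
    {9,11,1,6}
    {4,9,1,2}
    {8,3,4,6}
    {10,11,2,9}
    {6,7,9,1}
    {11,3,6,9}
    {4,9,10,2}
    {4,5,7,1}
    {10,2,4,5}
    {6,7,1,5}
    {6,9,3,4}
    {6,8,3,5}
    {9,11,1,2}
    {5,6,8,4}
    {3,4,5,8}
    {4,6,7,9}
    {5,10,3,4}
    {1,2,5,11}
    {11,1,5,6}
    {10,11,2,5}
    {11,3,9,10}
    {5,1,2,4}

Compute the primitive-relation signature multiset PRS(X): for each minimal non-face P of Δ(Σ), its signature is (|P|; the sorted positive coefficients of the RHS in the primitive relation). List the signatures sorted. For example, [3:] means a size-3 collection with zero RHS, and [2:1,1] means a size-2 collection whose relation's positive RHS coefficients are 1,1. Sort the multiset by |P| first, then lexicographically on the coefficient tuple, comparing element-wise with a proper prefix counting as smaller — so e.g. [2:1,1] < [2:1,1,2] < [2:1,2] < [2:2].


19 minimal non-faces of Δ(Σ) (on 11 rays):

  • {1,3}:  v_{1} + v_{3} = 0 — sig = [2:]
  • {4,11}:  v_{4} + v_{11} = 0 — sig = [2:]
  • {6,10}:  v_{6} + v_{10} = 0 — sig = [2:]
  • {1,10}:  v_{1} + v_{10} = v_{2} — sig = [2:1]
  • {2,3}:  v_{2} + v_{3} = v_{10} — sig = [2:1]
  • {2,6}:  v_{2} + v_{6} = v_{1} — sig = [2:1]
  • {5,9}:  v_{5} + v_{9} = v_{1} — sig = [2:1]
  • {2,8}:  v_{2} + v_{8} = v_{4} + v_{5} — sig = [2:1,1]
  • {3,7}:  v_{3} + v_{7} = v_{4} + v_{6} — sig = [2:1,1]
  • {7,10}:  v_{7} + v_{10} = v_{1} + v_{4} — sig = [2:1,1]
  • {7,11}:  v_{7} + v_{11} = v_{1} + v_{6} — sig = [2:1,1]
  • {8,9}:  v_{8} + v_{9} = v_{4} + v_{6} — sig = [2:1,1]
  • {1,8}:  v_{1} + v_{8} = v_{4} + v_{5} + v_{6} — sig = [2:1,1,1]
  • {8,10}:  v_{8} + v_{10} = v_{3} + v_{4} + v_{5} — sig = [2:1,1,1]
  • {8,11}:  v_{8} + v_{11} = v_{3} + v_{5} + v_{6} — sig = [2:1,1,1]
  • {2,7}:  v_{2} + v_{7} = 2·v_{1} + v_{4} — sig = [2:1,2]
  • {7,8}:  v_{7} + v_{8} = 2·v_{4} + v_{5} + 2·v_{6} — sig = [2:1,2,2]
  • {1,4,6}:  v_{1} + v_{4} + v_{6} = v_{7} — sig = [3:1]
  • {3,4,5,6}:  v_{3} + v_{4} + v_{5} + v_{6} = v_{8} — sig = [4:1]

Signatures (|P|; sorted positive RHS coefficients), sorted:
    [2:]
    [2:]
    [2:]
    [2:1]
    [2:1]
    [2:1]
    [2:1]
    [2:1,1]
    [2:1,1]
    [2:1,1]
    [2:1,1]
    [2:1,1]
    [2:1,1,1]
    [2:1,1,1]
    [2:1,1,1]
    [2:1,2]
    [2:1,2,2]
    [3:1]
    [4:1]


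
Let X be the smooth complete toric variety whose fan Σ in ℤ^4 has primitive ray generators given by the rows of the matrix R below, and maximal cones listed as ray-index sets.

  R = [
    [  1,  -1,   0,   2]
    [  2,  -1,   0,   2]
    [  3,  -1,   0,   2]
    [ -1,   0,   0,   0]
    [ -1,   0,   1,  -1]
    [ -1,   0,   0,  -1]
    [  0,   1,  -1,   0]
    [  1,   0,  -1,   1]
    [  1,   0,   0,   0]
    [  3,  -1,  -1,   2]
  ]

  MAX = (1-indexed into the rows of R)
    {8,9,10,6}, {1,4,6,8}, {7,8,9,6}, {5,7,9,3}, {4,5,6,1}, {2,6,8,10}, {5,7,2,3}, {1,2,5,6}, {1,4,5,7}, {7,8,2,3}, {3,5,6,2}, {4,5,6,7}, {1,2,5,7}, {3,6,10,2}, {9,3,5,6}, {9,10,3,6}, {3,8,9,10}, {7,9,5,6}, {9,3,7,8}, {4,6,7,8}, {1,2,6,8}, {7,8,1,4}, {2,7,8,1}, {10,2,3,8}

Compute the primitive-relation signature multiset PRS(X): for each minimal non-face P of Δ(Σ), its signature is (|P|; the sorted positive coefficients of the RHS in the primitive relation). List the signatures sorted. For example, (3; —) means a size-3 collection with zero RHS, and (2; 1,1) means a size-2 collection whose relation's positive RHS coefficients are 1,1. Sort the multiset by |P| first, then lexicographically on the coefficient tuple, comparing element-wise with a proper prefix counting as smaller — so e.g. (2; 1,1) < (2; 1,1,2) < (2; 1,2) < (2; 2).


Primitive collections (15):

  P={4,9}:  v_{4} + v_{9} = 0  so sig = (2; —)
  P={5,8}:  v_{5} + v_{8} = 0  so sig = (2; —)
  P={1,9}:  v_{1} + v_{9} = v_{2}  so sig = (2; 1)
  P={2,4}:  v_{2} + v_{4} = v_{1}  so sig = (2; 1)
  P={2,9}:  v_{2} + v_{9} = v_{3}  so sig = (2; 1)
  P={3,4}:  v_{3} + v_{4} = v_{2}  so sig = (2; 1)
  P={5,10}:  v_{5} + v_{10} = v_{3} + v_{6}  so sig = (2; 1,1)
  P={4,10}:  v_{4} + v_{10} = v_{2} + v_{6} + v_{8}  so sig = (2; 1,1,1)
  P={1,10}:  v_{1} + v_{10} = 2·v_{2} + v_{6} + v_{8}  so sig = (2; 1,1,2)
  P={7,10}:  v_{7} + v_{10} = 2·v_{8} + v_{9}  so sig = (2; 1,2)
  P={1,3}:  v_{1} + v_{3} = 2·v_{2}  so sig = (2; 2)
  P={2,6,7}:  v_{2} + v_{6} + v_{7} = v_{8}  so sig = (3; 1)
  P={3,6,8}:  v_{3} + v_{6} + v_{8} = v_{10}  so sig = (3; 1)
  P={1,6,7}:  v_{1} + v_{6} + v_{7} = v_{4} + v_{8}  so sig = (3; 1,1)
  P={3,6,7}:  v_{3} + v_{6} + v_{7} = v_{8} + v_{9}  so sig = (3; 1,1)

Sorted signature multiset PRS(X):
[(2; —), (2; —), (2; 1), (2; 1), (2; 1), (2; 1), (2; 1,1), (2; 1,1,1), (2; 1,1,2), (2; 1,2), (2; 2), (3; 1), (3; 1), (3; 1,1), (3; 1,1)]
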